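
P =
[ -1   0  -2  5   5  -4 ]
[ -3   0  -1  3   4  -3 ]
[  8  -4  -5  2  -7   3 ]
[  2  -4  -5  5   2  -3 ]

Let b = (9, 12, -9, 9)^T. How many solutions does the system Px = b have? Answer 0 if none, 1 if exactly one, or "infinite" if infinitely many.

infinite

Row reduce the augmented matrix [P | b].
R2 ← R2 − (3)·R1: [0, 0, 5, -12, -11, 9, -15]
R3 ← R3 + (8)·R1: [0, -4, -21, 42, 33, -29, 63]
R4 ← R4 + (2)·R1: [0, -4, -9, 15, 12, -11, 27]
Swap R2 ↔ R3
R4 ← R4 − R2: [0, 0, 12, -27, -21, 18, -36]
R4 ← R4 − (12/5)·R3: [0, 0, 0, 9/5, 27/5, -18/5, 0]
The echelon form has 4 nonzero rows, and every pivot lies in the first 6 columns, so rank(P) = rank([P|b]) = 4.
The system is consistent.
rank = 4 < 6 unknowns, so there are infinitely many solutions.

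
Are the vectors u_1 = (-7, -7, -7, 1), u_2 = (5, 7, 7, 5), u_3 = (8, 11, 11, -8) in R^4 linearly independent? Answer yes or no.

yes

Form the matrix with these vectors as rows and row reduce.
R2 ← R2 + (5/7)·R1: [0, 2, 2, 40/7]
R3 ← R3 + (8/7)·R1: [0, 3, 3, -48/7]
R3 ← R3 − (3/2)·R2: [0, 0, 0, -108/7]
3 nonzero rows, so the 3 vectors span a space of dimension 3.
Since 3 = 3, the vectors are linearly independent.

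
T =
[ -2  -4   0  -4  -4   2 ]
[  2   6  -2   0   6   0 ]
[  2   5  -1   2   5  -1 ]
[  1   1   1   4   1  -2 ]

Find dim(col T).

Row reduce to echelon form.
R2 ← R2 + R1: [0, 2, -2, -4, 2, 2]
R3 ← R3 + R1: [0, 1, -1, -2, 1, 1]
R4 ← R4 + (1/2)·R1: [0, -1, 1, 2, -1, -1]
R3 ← R3 − (1/2)·R2: [0, 0, 0, 0, 0, 0]
R4 ← R4 + (1/2)·R2: [0, 0, 0, 0, 0, 0]
Echelon form has 2 nonzero rows, so rank(T) = 2.
The column space has dimension equal to the rank: 2.

2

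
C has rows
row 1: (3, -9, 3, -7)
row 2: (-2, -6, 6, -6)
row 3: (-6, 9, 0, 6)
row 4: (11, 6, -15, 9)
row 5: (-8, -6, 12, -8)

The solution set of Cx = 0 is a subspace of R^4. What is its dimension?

2

Row reduce to echelon form.
R2 ← R2 + (2/3)·R1: [0, -12, 8, -32/3]
R3 ← R3 + (2)·R1: [0, -9, 6, -8]
R4 ← R4 − (11/3)·R1: [0, 39, -26, 104/3]
R5 ← R5 + (8/3)·R1: [0, -30, 20, -80/3]
R3 ← R3 − (3/4)·R2: [0, 0, 0, 0]
R4 ← R4 + (13/4)·R2: [0, 0, 0, 0]
R5 ← R5 − (5/2)·R2: [0, 0, 0, 0]
2 nonzero rows, so rank(C) = 2.
C has 4 columns; by rank–nullity, nullity = 4 − 2 = 2.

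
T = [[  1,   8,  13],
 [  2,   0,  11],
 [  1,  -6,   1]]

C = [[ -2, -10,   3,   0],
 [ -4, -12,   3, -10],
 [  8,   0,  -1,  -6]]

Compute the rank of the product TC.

3

First compute TC:
[[ 70, -106,  14, -158],
 [ 84, -20,  -5, -66],
 [ 30,  62, -16,  54]]
Now row reduce the product.
R2 ← R2 − (6/5)·R1: [0, 536/5, -109/5, 618/5]
R3 ← R3 − (3/7)·R1: [0, 752/7, -22, 852/7]
R3 ← R3 − (470/469)·R2: [0, 0, -72/469, -144/67]
3 nonzero rows, so rank(TC) = 3.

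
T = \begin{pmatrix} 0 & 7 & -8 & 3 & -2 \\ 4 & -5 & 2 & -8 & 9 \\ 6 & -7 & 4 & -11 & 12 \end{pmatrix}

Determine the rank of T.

3

Row reduce to echelon form.
Swap R1 ↔ R2
R3 ← R3 − (3/2)·R1: [0, 1/2, 1, 1, -3/2]
R3 ← R3 − (1/14)·R2: [0, 0, 11/7, 11/14, -19/14]
Echelon form has 3 nonzero rows, so rank(T) = 3.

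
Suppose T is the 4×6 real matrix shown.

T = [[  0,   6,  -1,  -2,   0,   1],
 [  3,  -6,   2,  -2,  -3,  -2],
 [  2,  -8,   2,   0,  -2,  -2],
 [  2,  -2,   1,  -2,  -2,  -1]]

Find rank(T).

2

Row reduce to echelon form.
Swap R1 ↔ R2
R3 ← R3 − (2/3)·R1: [0, -4, 2/3, 4/3, 0, -2/3]
R4 ← R4 − (2/3)·R1: [0, 2, -1/3, -2/3, 0, 1/3]
R3 ← R3 + (2/3)·R2: [0, 0, 0, 0, 0, 0]
R4 ← R4 − (1/3)·R2: [0, 0, 0, 0, 0, 0]
Echelon form has 2 nonzero rows, so rank(T) = 2.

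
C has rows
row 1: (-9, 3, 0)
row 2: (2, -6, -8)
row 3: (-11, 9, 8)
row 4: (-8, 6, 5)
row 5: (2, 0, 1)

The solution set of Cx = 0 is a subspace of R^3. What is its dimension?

Row reduce to echelon form.
R2 ← R2 + (2/9)·R1: [0, -16/3, -8]
R3 ← R3 − (11/9)·R1: [0, 16/3, 8]
R4 ← R4 − (8/9)·R1: [0, 10/3, 5]
R5 ← R5 + (2/9)·R1: [0, 2/3, 1]
R3 ← R3 + R2: [0, 0, 0]
R4 ← R4 + (5/8)·R2: [0, 0, 0]
R5 ← R5 + (1/8)·R2: [0, 0, 0]
2 nonzero rows, so rank(C) = 2.
C has 3 columns; by rank–nullity, nullity = 3 − 2 = 1.

1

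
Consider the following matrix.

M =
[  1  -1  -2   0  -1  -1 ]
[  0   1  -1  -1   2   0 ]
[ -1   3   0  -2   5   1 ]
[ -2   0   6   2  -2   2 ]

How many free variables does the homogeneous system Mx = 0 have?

Row reduce to echelon form.
R3 ← R3 + R1: [0, 2, -2, -2, 4, 0]
R4 ← R4 + (2)·R1: [0, -2, 2, 2, -4, 0]
R3 ← R3 − (2)·R2: [0, 0, 0, 0, 0, 0]
R4 ← R4 + (2)·R2: [0, 0, 0, 0, 0, 0]
2 nonzero rows, so rank(M) = 2.
M has 6 columns; by rank–nullity, nullity = 6 − 2 = 4.

4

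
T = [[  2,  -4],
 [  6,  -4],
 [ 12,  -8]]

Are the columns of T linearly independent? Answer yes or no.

Row reduce T to echelon form.
R2 ← R2 − (3)·R1: [0, 8]
R3 ← R3 − (6)·R1: [0, 16]
R3 ← R3 − (2)·R2: [0, 0]
2 pivots among 2 columns.
Every column is a pivot column, so the columns are linearly independent.

yes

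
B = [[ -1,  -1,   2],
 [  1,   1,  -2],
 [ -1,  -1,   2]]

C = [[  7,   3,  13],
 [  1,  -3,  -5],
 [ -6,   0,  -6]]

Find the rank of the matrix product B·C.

1

First compute BC:
[[-20,   0, -20],
 [ 20,   0,  20],
 [-20,   0, -20]]
Now row reduce the product.
R2 ← R2 + R1: [0, 0, 0]
R3 ← R3 − R1: [0, 0, 0]
1 nonzero row, so rank(BC) = 1.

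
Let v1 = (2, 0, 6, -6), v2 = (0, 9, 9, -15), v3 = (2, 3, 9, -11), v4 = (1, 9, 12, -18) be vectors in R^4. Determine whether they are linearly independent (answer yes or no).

Form the matrix with these vectors as rows and row reduce.
R3 ← R3 − R1: [0, 3, 3, -5]
R4 ← R4 − (1/2)·R1: [0, 9, 9, -15]
R3 ← R3 − (1/3)·R2: [0, 0, 0, 0]
R4 ← R4 − R2: [0, 0, 0, 0]
2 nonzero rows, so the 4 vectors span a space of dimension 2.
Since 2 < 4, the vectors are linearly dependent.

no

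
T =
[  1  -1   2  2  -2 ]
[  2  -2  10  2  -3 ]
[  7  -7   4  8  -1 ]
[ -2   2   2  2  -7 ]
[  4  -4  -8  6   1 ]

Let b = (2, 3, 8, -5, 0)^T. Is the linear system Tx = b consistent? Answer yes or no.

no

Row reduce the augmented matrix [T | b].
R2 ← R2 − (2)·R1: [0, 0, 6, -2, 1, -1]
R3 ← R3 − (7)·R1: [0, 0, -10, -6, 13, -6]
R4 ← R4 + (2)·R1: [0, 0, 6, 6, -11, -1]
R5 ← R5 − (4)·R1: [0, 0, -16, -2, 9, -8]
R3 ← R3 + (5/3)·R2: [0, 0, 0, -28/3, 44/3, -23/3]
R4 ← R4 − R2: [0, 0, 0, 8, -12, 0]
R5 ← R5 + (8/3)·R2: [0, 0, 0, -22/3, 35/3, -32/3]
R4 ← R4 + (6/7)·R3: [0, 0, 0, 0, 4/7, -46/7]
R5 ← R5 − (11/14)·R3: [0, 0, 0, 0, 1/7, -65/14]
R5 ← R5 − (1/4)·R4: [0, 0, 0, 0, 0, -3]
The echelon form has 5 nonzero rows; the last pivot sits in the augmented column, so rank(T) = 4 but rank([T|b]) = 5.
Since the ranks differ, the system is inconsistent.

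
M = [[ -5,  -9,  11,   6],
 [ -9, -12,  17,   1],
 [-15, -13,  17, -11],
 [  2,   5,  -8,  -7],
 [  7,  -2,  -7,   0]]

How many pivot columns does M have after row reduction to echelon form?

4

Row reduce to echelon form.
R2 ← R2 − (9/5)·R1: [0, 21/5, -14/5, -49/5]
R3 ← R3 − (3)·R1: [0, 14, -16, -29]
R4 ← R4 + (2/5)·R1: [0, 7/5, -18/5, -23/5]
R5 ← R5 + (7/5)·R1: [0, -73/5, 42/5, 42/5]
R3 ← R3 − (10/3)·R2: [0, 0, -20/3, 11/3]
R4 ← R4 − (1/3)·R2: [0, 0, -8/3, -4/3]
R5 ← R5 + (73/21)·R2: [0, 0, -4/3, -77/3]
R4 ← R4 − (2/5)·R3: [0, 0, 0, -14/5]
R5 ← R5 − (1/5)·R3: [0, 0, 0, -132/5]
R5 ← R5 − (66/7)·R4: [0, 0, 0, 0]
Echelon form has 4 nonzero rows, so rank(M) = 4.
Each nonzero row contributes one pivot column: 4 pivot columns.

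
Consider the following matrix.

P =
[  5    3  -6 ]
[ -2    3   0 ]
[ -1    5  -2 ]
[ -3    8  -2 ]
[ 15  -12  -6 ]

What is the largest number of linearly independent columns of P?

2

Row reduce to echelon form.
R2 ← R2 + (2/5)·R1: [0, 21/5, -12/5]
R3 ← R3 + (1/5)·R1: [0, 28/5, -16/5]
R4 ← R4 + (3/5)·R1: [0, 49/5, -28/5]
R5 ← R5 − (3)·R1: [0, -21, 12]
R3 ← R3 − (4/3)·R2: [0, 0, 0]
R4 ← R4 − (7/3)·R2: [0, 0, 0]
R5 ← R5 + (5)·R2: [0, 0, 0]
Echelon form has 2 nonzero rows, so rank(P) = 2.
The rank gives the maximum number of linearly independent columns: 2.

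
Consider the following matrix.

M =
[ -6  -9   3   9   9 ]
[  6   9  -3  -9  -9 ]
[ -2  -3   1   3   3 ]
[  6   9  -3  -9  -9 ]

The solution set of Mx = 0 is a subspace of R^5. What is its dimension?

4

Row reduce to echelon form.
R2 ← R2 + R1: [0, 0, 0, 0, 0]
R3 ← R3 − (1/3)·R1: [0, 0, 0, 0, 0]
R4 ← R4 + R1: [0, 0, 0, 0, 0]
1 nonzero row, so rank(M) = 1.
M has 5 columns; by rank–nullity, nullity = 5 − 1 = 4.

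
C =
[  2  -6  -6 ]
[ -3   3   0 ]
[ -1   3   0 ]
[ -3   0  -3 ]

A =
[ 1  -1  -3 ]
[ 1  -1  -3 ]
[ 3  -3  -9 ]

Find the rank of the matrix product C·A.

1

First compute CA:
[[-22,  22,  66],
 [  0,   0,   0],
 [  2,  -2,  -6],
 [-12,  12,  36]]
Now row reduce the product.
R3 ← R3 + (1/11)·R1: [0, 0, 0]
R4 ← R4 − (6/11)·R1: [0, 0, 0]
1 nonzero row, so rank(CA) = 1.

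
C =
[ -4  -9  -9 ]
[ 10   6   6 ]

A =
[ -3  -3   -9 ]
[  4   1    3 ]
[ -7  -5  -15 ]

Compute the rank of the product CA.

2

First compute CA:
[[ 39,  48, 144],
 [-48, -54, -162]]
Now row reduce the product.
R2 ← R2 + (16/13)·R1: [0, 66/13, 198/13]
2 nonzero rows, so rank(CA) = 2.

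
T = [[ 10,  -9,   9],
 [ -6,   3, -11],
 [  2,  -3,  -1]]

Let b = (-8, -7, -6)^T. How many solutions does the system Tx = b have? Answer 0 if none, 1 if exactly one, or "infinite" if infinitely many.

Row reduce the augmented matrix [T | b].
R2 ← R2 + (3/5)·R1: [0, -12/5, -28/5, -59/5]
R3 ← R3 − (1/5)·R1: [0, -6/5, -14/5, -22/5]
R3 ← R3 − (1/2)·R2: [0, 0, 0, 3/2]
The echelon form has 3 nonzero rows; the last pivot sits in the augmented column, so rank(T) = 2 but rank([T|b]) = 3.
Since the ranks differ, the system is inconsistent.
It has no solutions.

0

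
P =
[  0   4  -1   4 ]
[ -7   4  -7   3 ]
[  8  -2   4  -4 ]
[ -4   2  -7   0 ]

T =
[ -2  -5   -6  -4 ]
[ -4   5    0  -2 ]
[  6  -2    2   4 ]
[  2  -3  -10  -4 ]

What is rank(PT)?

3

First compute PT:
[[-14,  10, -42, -28],
 [-38,  60,  -2, -20],
 [  8, -46,   0,   4],
 [-42,  44,  10, -16]]
Now row reduce the product.
R2 ← R2 − (19/7)·R1: [0, 230/7, 112, 56]
R3 ← R3 + (4/7)·R1: [0, -282/7, -24, -12]
R4 ← R4 − (3)·R1: [0, 14, 136, 68]
R3 ← R3 + (141/115)·R2: [0, 0, 13032/115, 6516/115]
R4 ← R4 − (49/115)·R2: [0, 0, 10152/115, 5076/115]
R4 ← R4 − (141/181)·R3: [0, 0, 0, 0]
3 nonzero rows, so rank(PT) = 3.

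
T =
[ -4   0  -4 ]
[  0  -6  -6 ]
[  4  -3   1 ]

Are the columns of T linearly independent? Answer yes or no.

no

Row reduce T to echelon form.
R3 ← R3 + R1: [0, -3, -3]
R3 ← R3 − (1/2)·R2: [0, 0, 0]
2 pivots among 3 columns.
Only 2 < 3 pivot columns, so the columns are linearly dependent.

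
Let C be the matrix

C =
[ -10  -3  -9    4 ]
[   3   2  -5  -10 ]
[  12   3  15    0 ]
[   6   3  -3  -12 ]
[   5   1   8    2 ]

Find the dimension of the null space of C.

Row reduce to echelon form.
R2 ← R2 + (3/10)·R1: [0, 11/10, -77/10, -44/5]
R3 ← R3 + (6/5)·R1: [0, -3/5, 21/5, 24/5]
R4 ← R4 + (3/5)·R1: [0, 6/5, -42/5, -48/5]
R5 ← R5 + (1/2)·R1: [0, -1/2, 7/2, 4]
R3 ← R3 + (6/11)·R2: [0, 0, 0, 0]
R4 ← R4 − (12/11)·R2: [0, 0, 0, 0]
R5 ← R5 + (5/11)·R2: [0, 0, 0, 0]
2 nonzero rows, so rank(C) = 2.
C has 4 columns; by rank–nullity, nullity = 4 − 2 = 2.

2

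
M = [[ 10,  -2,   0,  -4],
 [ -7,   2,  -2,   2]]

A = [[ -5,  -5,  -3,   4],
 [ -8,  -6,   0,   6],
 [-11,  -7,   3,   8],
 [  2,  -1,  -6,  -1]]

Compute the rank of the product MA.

2

First compute MA:
[[-42, -34,  -6,  32],
 [ 45,  35,   3, -34]]
Now row reduce the product.
R2 ← R2 + (15/14)·R1: [0, -10/7, -24/7, 2/7]
2 nonzero rows, so rank(MA) = 2.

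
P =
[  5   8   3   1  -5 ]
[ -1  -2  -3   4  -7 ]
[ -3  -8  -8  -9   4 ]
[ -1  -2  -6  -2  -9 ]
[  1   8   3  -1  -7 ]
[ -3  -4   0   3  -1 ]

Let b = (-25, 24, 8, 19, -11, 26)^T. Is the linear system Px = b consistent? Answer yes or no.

yes

Row reduce the augmented matrix [P | b].
R2 ← R2 + (1/5)·R1: [0, -2/5, -12/5, 21/5, -8, 19]
R3 ← R3 + (3/5)·R1: [0, -16/5, -31/5, -42/5, 1, -7]
R4 ← R4 + (1/5)·R1: [0, -2/5, -27/5, -9/5, -10, 14]
R5 ← R5 − (1/5)·R1: [0, 32/5, 12/5, -6/5, -6, -6]
R6 ← R6 + (3/5)·R1: [0, 4/5, 9/5, 18/5, -4, 11]
R3 ← R3 − (8)·R2: [0, 0, 13, -42, 65, -159]
R4 ← R4 − R2: [0, 0, -3, -6, -2, -5]
R5 ← R5 + (16)·R2: [0, 0, -36, 66, -134, 298]
R6 ← R6 + (2)·R2: [0, 0, -3, 12, -20, 49]
R4 ← R4 + (3/13)·R3: [0, 0, 0, -204/13, 13, -542/13]
R5 ← R5 + (36/13)·R3: [0, 0, 0, -654/13, 46, -1850/13]
R6 ← R6 + (3/13)·R3: [0, 0, 0, 30/13, -5, 160/13]
R5 ← R5 − (109/34)·R4: [0, 0, 0, 0, 147/34, -147/17]
R6 ← R6 + (5/34)·R4: [0, 0, 0, 0, -105/34, 105/17]
R6 ← R6 + (5/7)·R5: [0, 0, 0, 0, 0, 0]
The echelon form has 5 nonzero rows, and every pivot lies in the first 5 columns, so rank(P) = rank([P|b]) = 5.
The system is consistent.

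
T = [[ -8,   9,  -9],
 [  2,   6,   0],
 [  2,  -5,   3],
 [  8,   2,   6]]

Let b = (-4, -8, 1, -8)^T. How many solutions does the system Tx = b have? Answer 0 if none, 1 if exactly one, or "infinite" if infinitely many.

Row reduce the augmented matrix [T | b].
R2 ← R2 + (1/4)·R1: [0, 33/4, -9/4, -9]
R3 ← R3 + (1/4)·R1: [0, -11/4, 3/4, 0]
R4 ← R4 + R1: [0, 11, -3, -12]
R3 ← R3 + (1/3)·R2: [0, 0, 0, -3]
R4 ← R4 − (4/3)·R2: [0, 0, 0, 0]
The echelon form has 3 nonzero rows; the last pivot sits in the augmented column, so rank(T) = 2 but rank([T|b]) = 3.
Since the ranks differ, the system is inconsistent.
It has no solutions.

0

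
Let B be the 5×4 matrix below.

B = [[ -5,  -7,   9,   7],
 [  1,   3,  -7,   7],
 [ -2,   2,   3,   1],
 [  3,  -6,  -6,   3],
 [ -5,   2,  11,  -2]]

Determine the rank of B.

Row reduce to echelon form.
R2 ← R2 + (1/5)·R1: [0, 8/5, -26/5, 42/5]
R3 ← R3 − (2/5)·R1: [0, 24/5, -3/5, -9/5]
R4 ← R4 + (3/5)·R1: [0, -51/5, -3/5, 36/5]
R5 ← R5 − R1: [0, 9, 2, -9]
R3 ← R3 − (3)·R2: [0, 0, 15, -27]
R4 ← R4 + (51/8)·R2: [0, 0, -135/4, 243/4]
R5 ← R5 − (45/8)·R2: [0, 0, 125/4, -225/4]
R4 ← R4 + (9/4)·R3: [0, 0, 0, 0]
R5 ← R5 − (25/12)·R3: [0, 0, 0, 0]
Echelon form has 3 nonzero rows, so rank(B) = 3.

3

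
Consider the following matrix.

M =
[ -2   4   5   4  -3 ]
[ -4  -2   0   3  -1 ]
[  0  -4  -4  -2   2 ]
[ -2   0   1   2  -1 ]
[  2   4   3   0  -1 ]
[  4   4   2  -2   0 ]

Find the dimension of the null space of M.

Row reduce to echelon form.
R2 ← R2 − (2)·R1: [0, -10, -10, -5, 5]
R4 ← R4 − R1: [0, -4, -4, -2, 2]
R5 ← R5 + R1: [0, 8, 8, 4, -4]
R6 ← R6 + (2)·R1: [0, 12, 12, 6, -6]
R3 ← R3 − (2/5)·R2: [0, 0, 0, 0, 0]
R4 ← R4 − (2/5)·R2: [0, 0, 0, 0, 0]
R5 ← R5 + (4/5)·R2: [0, 0, 0, 0, 0]
R6 ← R6 + (6/5)·R2: [0, 0, 0, 0, 0]
2 nonzero rows, so rank(M) = 2.
M has 5 columns; by rank–nullity, nullity = 5 − 2 = 3.

3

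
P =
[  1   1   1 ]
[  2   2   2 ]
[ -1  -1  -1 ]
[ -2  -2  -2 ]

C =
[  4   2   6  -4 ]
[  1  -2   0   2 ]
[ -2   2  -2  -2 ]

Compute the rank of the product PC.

First compute PC:
[[  3,   2,   4,  -4],
 [  6,   4,   8,  -8],
 [ -3,  -2,  -4,   4],
 [ -6,  -4,  -8,   8]]
Now row reduce the product.
R2 ← R2 − (2)·R1: [0, 0, 0, 0]
R3 ← R3 + R1: [0, 0, 0, 0]
R4 ← R4 + (2)·R1: [0, 0, 0, 0]
1 nonzero row, so rank(PC) = 1.

1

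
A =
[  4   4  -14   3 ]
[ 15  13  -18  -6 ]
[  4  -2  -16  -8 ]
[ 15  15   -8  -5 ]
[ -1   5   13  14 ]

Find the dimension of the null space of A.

0

Row reduce to echelon form.
R2 ← R2 − (15/4)·R1: [0, -2, 69/2, -69/4]
R3 ← R3 − R1: [0, -6, -2, -11]
R4 ← R4 − (15/4)·R1: [0, 0, 89/2, -65/4]
R5 ← R5 + (1/4)·R1: [0, 6, 19/2, 59/4]
R3 ← R3 − (3)·R2: [0, 0, -211/2, 163/4]
R5 ← R5 + (3)·R2: [0, 0, 113, -37]
R4 ← R4 + (89/211)·R3: [0, 0, 0, 198/211]
R5 ← R5 + (226/211)·R3: [0, 0, 0, 2805/422]
R5 ← R5 − (85/12)·R4: [0, 0, 0, 0]
4 nonzero rows, so rank(A) = 4.
A has 4 columns; by rank–nullity, nullity = 4 − 4 = 0.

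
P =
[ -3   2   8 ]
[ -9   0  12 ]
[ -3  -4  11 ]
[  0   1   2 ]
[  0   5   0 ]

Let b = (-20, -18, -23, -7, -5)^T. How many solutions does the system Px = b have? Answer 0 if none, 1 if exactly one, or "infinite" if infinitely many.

1

Row reduce the augmented matrix [P | b].
R2 ← R2 − (3)·R1: [0, -6, -12, 42]
R3 ← R3 − R1: [0, -6, 3, -3]
R3 ← R3 − R2: [0, 0, 15, -45]
R4 ← R4 + (1/6)·R2: [0, 0, 0, 0]
R5 ← R5 + (5/6)·R2: [0, 0, -10, 30]
R5 ← R5 + (2/3)·R3: [0, 0, 0, 0]
The echelon form has 3 nonzero rows, and every pivot lies in the first 3 columns, so rank(P) = rank([P|b]) = 3.
The system is consistent.
rank = 3 = number of unknowns, so the solution is unique.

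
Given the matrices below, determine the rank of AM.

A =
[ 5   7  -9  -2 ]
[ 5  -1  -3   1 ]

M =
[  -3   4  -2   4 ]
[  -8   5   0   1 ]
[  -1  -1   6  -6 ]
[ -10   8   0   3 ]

2

First compute AM:
[[-42,  48, -64,  75],
 [-14,  26, -28,  40]]
Now row reduce the product.
R2 ← R2 − (1/3)·R1: [0, 10, -20/3, 15]
2 nonzero rows, so rank(AM) = 2.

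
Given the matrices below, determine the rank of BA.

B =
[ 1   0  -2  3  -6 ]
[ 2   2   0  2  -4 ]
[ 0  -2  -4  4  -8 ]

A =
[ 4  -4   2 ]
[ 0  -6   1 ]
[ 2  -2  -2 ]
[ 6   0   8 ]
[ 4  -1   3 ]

First compute BA:
[[ -6,   6,  12],
 [  4, -16,  10],
 [-16,  28,  14]]
Now row reduce the product.
R2 ← R2 + (2/3)·R1: [0, -12, 18]
R3 ← R3 − (8/3)·R1: [0, 12, -18]
R3 ← R3 + R2: [0, 0, 0]
2 nonzero rows, so rank(BA) = 2.

2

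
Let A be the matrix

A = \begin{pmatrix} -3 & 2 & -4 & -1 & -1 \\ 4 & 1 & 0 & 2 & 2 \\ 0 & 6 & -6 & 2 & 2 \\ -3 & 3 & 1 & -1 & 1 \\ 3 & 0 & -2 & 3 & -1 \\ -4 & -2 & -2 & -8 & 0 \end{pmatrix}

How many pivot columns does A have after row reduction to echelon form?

Row reduce to echelon form.
R2 ← R2 + (4/3)·R1: [0, 11/3, -16/3, 2/3, 2/3]
R4 ← R4 − R1: [0, 1, 5, 0, 2]
R5 ← R5 + R1: [0, 2, -6, 2, -2]
R6 ← R6 − (4/3)·R1: [0, -14/3, 10/3, -20/3, 4/3]
R3 ← R3 − (18/11)·R2: [0, 0, 30/11, 10/11, 10/11]
R4 ← R4 − (3/11)·R2: [0, 0, 71/11, -2/11, 20/11]
R5 ← R5 − (6/11)·R2: [0, 0, -34/11, 18/11, -26/11]
R6 ← R6 + (14/11)·R2: [0, 0, -38/11, -64/11, 24/11]
R4 ← R4 − (71/30)·R3: [0, 0, 0, -7/3, -1/3]
R5 ← R5 + (17/15)·R3: [0, 0, 0, 8/3, -4/3]
R6 ← R6 + (19/15)·R3: [0, 0, 0, -14/3, 10/3]
R5 ← R5 + (8/7)·R4: [0, 0, 0, 0, -12/7]
R6 ← R6 − (2)·R4: [0, 0, 0, 0, 4]
R6 ← R6 + (7/3)·R5: [0, 0, 0, 0, 0]
Echelon form has 5 nonzero rows, so rank(A) = 5.
Each nonzero row contributes one pivot column: 5 pivot columns.

5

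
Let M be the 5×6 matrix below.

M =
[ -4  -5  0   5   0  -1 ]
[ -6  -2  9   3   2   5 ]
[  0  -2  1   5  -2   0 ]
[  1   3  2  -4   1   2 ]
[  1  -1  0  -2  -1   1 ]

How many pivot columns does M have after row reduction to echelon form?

4

Row reduce to echelon form.
R2 ← R2 − (3/2)·R1: [0, 11/2, 9, -9/2, 2, 13/2]
R4 ← R4 + (1/4)·R1: [0, 7/4, 2, -11/4, 1, 7/4]
R5 ← R5 + (1/4)·R1: [0, -9/4, 0, -3/4, -1, 3/4]
R3 ← R3 + (4/11)·R2: [0, 0, 47/11, 37/11, -14/11, 26/11]
R4 ← R4 − (7/22)·R2: [0, 0, -19/22, -29/22, 4/11, -7/22]
R5 ← R5 + (9/22)·R2: [0, 0, 81/22, -57/22, -2/11, 75/22]
R4 ← R4 + (19/94)·R3: [0, 0, 0, -30/47, 5/47, 15/94]
R5 ← R5 − (81/94)·R3: [0, 0, 0, -258/47, 43/47, 129/94]
R5 ← R5 − (43/5)·R4: [0, 0, 0, 0, 0, 0]
Echelon form has 4 nonzero rows, so rank(M) = 4.
Each nonzero row contributes one pivot column: 4 pivot columns.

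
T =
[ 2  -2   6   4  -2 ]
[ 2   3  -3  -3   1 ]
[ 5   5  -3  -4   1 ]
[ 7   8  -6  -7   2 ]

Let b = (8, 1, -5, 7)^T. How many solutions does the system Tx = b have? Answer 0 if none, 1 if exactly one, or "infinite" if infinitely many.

Row reduce the augmented matrix [T | b].
R2 ← R2 − R1: [0, 5, -9, -7, 3, -7]
R3 ← R3 − (5/2)·R1: [0, 10, -18, -14, 6, -25]
R4 ← R4 − (7/2)·R1: [0, 15, -27, -21, 9, -21]
R3 ← R3 − (2)·R2: [0, 0, 0, 0, 0, -11]
R4 ← R4 − (3)·R2: [0, 0, 0, 0, 0, 0]
The echelon form has 3 nonzero rows; the last pivot sits in the augmented column, so rank(T) = 2 but rank([T|b]) = 3.
Since the ranks differ, the system is inconsistent.
It has no solutions.

0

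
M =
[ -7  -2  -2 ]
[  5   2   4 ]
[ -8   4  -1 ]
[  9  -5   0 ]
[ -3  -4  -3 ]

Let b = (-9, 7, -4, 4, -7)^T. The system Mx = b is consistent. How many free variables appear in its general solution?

Row reduce the augmented matrix [M | b].
R2 ← R2 + (5/7)·R1: [0, 4/7, 18/7, 4/7]
R3 ← R3 − (8/7)·R1: [0, 44/7, 9/7, 44/7]
R4 ← R4 + (9/7)·R1: [0, -53/7, -18/7, -53/7]
R5 ← R5 − (3/7)·R1: [0, -22/7, -15/7, -22/7]
R3 ← R3 − (11)·R2: [0, 0, -27, 0]
R4 ← R4 + (53/4)·R2: [0, 0, 63/2, 0]
R5 ← R5 + (11/2)·R2: [0, 0, 12, 0]
R4 ← R4 + (7/6)·R3: [0, 0, 0, 0]
R5 ← R5 + (4/9)·R3: [0, 0, 0, 0]
The echelon form has 3 nonzero rows, and every pivot lies in the first 3 columns, so rank(M) = rank([M|b]) = 3.
The system is consistent.
Free variables = (unknowns) − (rank) = 3 − 3 = 0.

0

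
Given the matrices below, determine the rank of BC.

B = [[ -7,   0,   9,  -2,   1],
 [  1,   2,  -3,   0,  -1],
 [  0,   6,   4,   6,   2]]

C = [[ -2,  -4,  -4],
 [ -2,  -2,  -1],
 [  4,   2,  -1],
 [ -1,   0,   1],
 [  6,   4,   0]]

2

First compute BC:
[[ 58,  50,  17],
 [-24, -18,  -3],
 [ 10,   4,  -4]]
Now row reduce the product.
R2 ← R2 + (12/29)·R1: [0, 78/29, 117/29]
R3 ← R3 − (5/29)·R1: [0, -134/29, -201/29]
R3 ← R3 + (67/39)·R2: [0, 0, 0]
2 nonzero rows, so rank(BC) = 2.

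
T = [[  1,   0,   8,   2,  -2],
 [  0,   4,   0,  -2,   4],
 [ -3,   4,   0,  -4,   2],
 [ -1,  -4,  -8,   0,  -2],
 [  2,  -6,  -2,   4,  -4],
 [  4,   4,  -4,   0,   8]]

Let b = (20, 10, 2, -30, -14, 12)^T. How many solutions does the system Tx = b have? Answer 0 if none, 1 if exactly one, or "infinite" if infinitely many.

Row reduce the augmented matrix [T | b].
R3 ← R3 + (3)·R1: [0, 4, 24, 2, -4, 62]
R4 ← R4 + R1: [0, -4, 0, 2, -4, -10]
R5 ← R5 − (2)·R1: [0, -6, -18, 0, 0, -54]
R6 ← R6 − (4)·R1: [0, 4, -36, -8, 16, -68]
R3 ← R3 − R2: [0, 0, 24, 4, -8, 52]
R4 ← R4 + R2: [0, 0, 0, 0, 0, 0]
R5 ← R5 + (3/2)·R2: [0, 0, -18, -3, 6, -39]
R6 ← R6 − R2: [0, 0, -36, -6, 12, -78]
R5 ← R5 + (3/4)·R3: [0, 0, 0, 0, 0, 0]
R6 ← R6 + (3/2)·R3: [0, 0, 0, 0, 0, 0]
The echelon form has 3 nonzero rows, and every pivot lies in the first 5 columns, so rank(T) = rank([T|b]) = 3.
The system is consistent.
rank = 3 < 5 unknowns, so there are infinitely many solutions.

infinite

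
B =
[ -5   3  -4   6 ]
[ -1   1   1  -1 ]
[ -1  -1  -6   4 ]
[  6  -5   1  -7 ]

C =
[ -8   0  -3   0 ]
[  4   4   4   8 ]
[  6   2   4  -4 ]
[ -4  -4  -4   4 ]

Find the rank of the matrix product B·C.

First compute BC:
[[  4, -20, -13,  64],
 [ 22,  10,  15,   0],
 [-48, -32, -41,  32],
 [-34,  10,  -6, -72]]
Now row reduce the product.
R2 ← R2 − (11/2)·R1: [0, 120, 173/2, -352]
R3 ← R3 + (12)·R1: [0, -272, -197, 800]
R4 ← R4 + (17/2)·R1: [0, -160, -233/2, 472]
R3 ← R3 + (34/15)·R2: [0, 0, -14/15, 32/15]
R4 ← R4 + (4/3)·R2: [0, 0, -7/6, 8/3]
R4 ← R4 − (5/4)·R3: [0, 0, 0, 0]
3 nonzero rows, so rank(BC) = 3.

3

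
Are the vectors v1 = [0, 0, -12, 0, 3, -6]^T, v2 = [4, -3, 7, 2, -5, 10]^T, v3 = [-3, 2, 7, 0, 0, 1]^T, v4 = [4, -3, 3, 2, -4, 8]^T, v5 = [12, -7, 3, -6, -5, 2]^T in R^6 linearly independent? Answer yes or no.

Form the matrix with these vectors as rows and row reduce.
Swap R1 ↔ R2
R3 ← R3 + (3/4)·R1: [0, -1/4, 49/4, 3/2, -15/4, 17/2]
R4 ← R4 − R1: [0, 0, -4, 0, 1, -2]
R5 ← R5 − (3)·R1: [0, 2, -18, -12, 10, -28]
Swap R2 ↔ R3
R5 ← R5 + (8)·R2: [0, 0, 80, 0, -20, 40]
R4 ← R4 − (1/3)·R3: [0, 0, 0, 0, 0, 0]
R5 ← R5 + (20/3)·R3: [0, 0, 0, 0, 0, 0]
3 nonzero rows, so the 5 vectors span a space of dimension 3.
Since 3 < 5, the vectors are linearly dependent.

no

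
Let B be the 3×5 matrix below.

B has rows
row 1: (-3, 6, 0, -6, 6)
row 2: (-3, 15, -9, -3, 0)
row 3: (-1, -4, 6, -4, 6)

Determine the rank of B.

Row reduce to echelon form.
R2 ← R2 − R1: [0, 9, -9, 3, -6]
R3 ← R3 − (1/3)·R1: [0, -6, 6, -2, 4]
R3 ← R3 + (2/3)·R2: [0, 0, 0, 0, 0]
Echelon form has 2 nonzero rows, so rank(B) = 2.

2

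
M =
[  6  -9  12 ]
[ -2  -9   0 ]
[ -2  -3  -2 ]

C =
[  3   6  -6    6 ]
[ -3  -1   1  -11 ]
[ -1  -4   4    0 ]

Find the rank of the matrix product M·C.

2

First compute MC:
[[ 33,  -3,   3, 135],
 [ 21,  -3,   3,  87],
 [  5,  -1,   1,  21]]
Now row reduce the product.
R2 ← R2 − (7/11)·R1: [0, -12/11, 12/11, 12/11]
R3 ← R3 − (5/33)·R1: [0, -6/11, 6/11, 6/11]
R3 ← R3 − (1/2)·R2: [0, 0, 0, 0]
2 nonzero rows, so rank(MC) = 2.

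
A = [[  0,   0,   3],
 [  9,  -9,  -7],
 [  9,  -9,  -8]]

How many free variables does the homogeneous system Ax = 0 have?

Row reduce to echelon form.
Swap R1 ↔ R2
R3 ← R3 − R1: [0, 0, -1]
R3 ← R3 + (1/3)·R2: [0, 0, 0]
2 nonzero rows, so rank(A) = 2.
A has 3 columns; by rank–nullity, nullity = 3 − 2 = 1.

1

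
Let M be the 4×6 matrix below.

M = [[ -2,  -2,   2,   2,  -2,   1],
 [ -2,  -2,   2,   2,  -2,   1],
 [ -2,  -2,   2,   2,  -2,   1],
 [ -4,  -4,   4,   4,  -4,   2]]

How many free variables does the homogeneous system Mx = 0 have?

5

Row reduce to echelon form.
R2 ← R2 − R1: [0, 0, 0, 0, 0, 0]
R3 ← R3 − R1: [0, 0, 0, 0, 0, 0]
R4 ← R4 − (2)·R1: [0, 0, 0, 0, 0, 0]
1 nonzero row, so rank(M) = 1.
M has 6 columns; by rank–nullity, nullity = 6 − 1 = 5.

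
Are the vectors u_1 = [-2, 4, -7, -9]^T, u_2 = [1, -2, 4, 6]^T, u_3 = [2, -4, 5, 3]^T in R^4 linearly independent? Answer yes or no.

Form the matrix with these vectors as rows and row reduce.
R2 ← R2 + (1/2)·R1: [0, 0, 1/2, 3/2]
R3 ← R3 + R1: [0, 0, -2, -6]
R3 ← R3 + (4)·R2: [0, 0, 0, 0]
2 nonzero rows, so the 3 vectors span a space of dimension 2.
Since 2 < 3, the vectors are linearly dependent.

no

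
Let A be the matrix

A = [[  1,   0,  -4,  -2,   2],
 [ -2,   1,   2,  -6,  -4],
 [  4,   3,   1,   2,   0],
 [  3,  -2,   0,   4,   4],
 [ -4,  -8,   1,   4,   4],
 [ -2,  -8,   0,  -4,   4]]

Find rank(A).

Row reduce to echelon form.
R2 ← R2 + (2)·R1: [0, 1, -6, -10, 0]
R3 ← R3 − (4)·R1: [0, 3, 17, 10, -8]
R4 ← R4 − (3)·R1: [0, -2, 12, 10, -2]
R5 ← R5 + (4)·R1: [0, -8, -15, -4, 12]
R6 ← R6 + (2)·R1: [0, -8, -8, -8, 8]
R3 ← R3 − (3)·R2: [0, 0, 35, 40, -8]
R4 ← R4 + (2)·R2: [0, 0, 0, -10, -2]
R5 ← R5 + (8)·R2: [0, 0, -63, -84, 12]
R6 ← R6 + (8)·R2: [0, 0, -56, -88, 8]
R5 ← R5 + (9/5)·R3: [0, 0, 0, -12, -12/5]
R6 ← R6 + (8/5)·R3: [0, 0, 0, -24, -24/5]
R5 ← R5 − (6/5)·R4: [0, 0, 0, 0, 0]
R6 ← R6 − (12/5)·R4: [0, 0, 0, 0, 0]
Echelon form has 4 nonzero rows, so rank(A) = 4.

4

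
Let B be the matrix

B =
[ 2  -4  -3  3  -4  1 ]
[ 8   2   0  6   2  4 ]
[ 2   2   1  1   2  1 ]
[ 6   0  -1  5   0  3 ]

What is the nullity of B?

4

Row reduce to echelon form.
R2 ← R2 − (4)·R1: [0, 18, 12, -6, 18, 0]
R3 ← R3 − R1: [0, 6, 4, -2, 6, 0]
R4 ← R4 − (3)·R1: [0, 12, 8, -4, 12, 0]
R3 ← R3 − (1/3)·R2: [0, 0, 0, 0, 0, 0]
R4 ← R4 − (2/3)·R2: [0, 0, 0, 0, 0, 0]
2 nonzero rows, so rank(B) = 2.
B has 6 columns; by rank–nullity, nullity = 6 − 2 = 4.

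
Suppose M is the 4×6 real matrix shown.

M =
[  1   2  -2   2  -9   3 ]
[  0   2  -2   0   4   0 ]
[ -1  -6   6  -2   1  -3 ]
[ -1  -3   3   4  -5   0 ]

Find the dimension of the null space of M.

3

Row reduce to echelon form.
R3 ← R3 + R1: [0, -4, 4, 0, -8, 0]
R4 ← R4 + R1: [0, -1, 1, 6, -14, 3]
R3 ← R3 + (2)·R2: [0, 0, 0, 0, 0, 0]
R4 ← R4 + (1/2)·R2: [0, 0, 0, 6, -12, 3]
Swap R3 ↔ R4
3 nonzero rows, so rank(M) = 3.
M has 6 columns; by rank–nullity, nullity = 6 − 3 = 3.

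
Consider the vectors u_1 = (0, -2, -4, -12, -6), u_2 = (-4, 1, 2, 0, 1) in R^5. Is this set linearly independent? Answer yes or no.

yes

Form the matrix with these vectors as rows and row reduce.
Swap R1 ↔ R2
2 nonzero rows, so the 2 vectors span a space of dimension 2.
Since 2 = 2, the vectors are linearly independent.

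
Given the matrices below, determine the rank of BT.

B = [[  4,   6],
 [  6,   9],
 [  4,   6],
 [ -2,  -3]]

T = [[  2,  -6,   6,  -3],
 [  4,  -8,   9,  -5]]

First compute BT:
[[ 32, -72,  78, -42],
 [ 48, -108, 117, -63],
 [ 32, -72,  78, -42],
 [-16,  36, -39,  21]]
Now row reduce the product.
R2 ← R2 − (3/2)·R1: [0, 0, 0, 0]
R3 ← R3 − R1: [0, 0, 0, 0]
R4 ← R4 + (1/2)·R1: [0, 0, 0, 0]
1 nonzero row, so rank(BT) = 1.

1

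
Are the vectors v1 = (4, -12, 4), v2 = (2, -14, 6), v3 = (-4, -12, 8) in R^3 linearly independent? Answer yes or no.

no

Form the matrix with these vectors as rows and row reduce.
R2 ← R2 − (1/2)·R1: [0, -8, 4]
R3 ← R3 + R1: [0, -24, 12]
R3 ← R3 − (3)·R2: [0, 0, 0]
2 nonzero rows, so the 3 vectors span a space of dimension 2.
Since 2 < 3, the vectors are linearly dependent.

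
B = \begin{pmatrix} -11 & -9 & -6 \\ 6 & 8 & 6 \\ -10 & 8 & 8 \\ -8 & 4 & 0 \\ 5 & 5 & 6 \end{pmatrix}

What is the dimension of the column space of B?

Row reduce to echelon form.
R2 ← R2 + (6/11)·R1: [0, 34/11, 30/11]
R3 ← R3 − (10/11)·R1: [0, 178/11, 148/11]
R4 ← R4 − (8/11)·R1: [0, 116/11, 48/11]
R5 ← R5 + (5/11)·R1: [0, 10/11, 36/11]
R3 ← R3 − (89/17)·R2: [0, 0, -14/17]
R4 ← R4 − (58/17)·R2: [0, 0, -84/17]
R5 ← R5 − (5/17)·R2: [0, 0, 42/17]
R4 ← R4 − (6)·R3: [0, 0, 0]
R5 ← R5 + (3)·R3: [0, 0, 0]
Echelon form has 3 nonzero rows, so rank(B) = 3.
The column space has dimension equal to the rank: 3.

3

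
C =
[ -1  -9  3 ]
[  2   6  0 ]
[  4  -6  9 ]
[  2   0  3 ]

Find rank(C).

Row reduce to echelon form.
R2 ← R2 + (2)·R1: [0, -12, 6]
R3 ← R3 + (4)·R1: [0, -42, 21]
R4 ← R4 + (2)·R1: [0, -18, 9]
R3 ← R3 − (7/2)·R2: [0, 0, 0]
R4 ← R4 − (3/2)·R2: [0, 0, 0]
Echelon form has 2 nonzero rows, so rank(C) = 2.

2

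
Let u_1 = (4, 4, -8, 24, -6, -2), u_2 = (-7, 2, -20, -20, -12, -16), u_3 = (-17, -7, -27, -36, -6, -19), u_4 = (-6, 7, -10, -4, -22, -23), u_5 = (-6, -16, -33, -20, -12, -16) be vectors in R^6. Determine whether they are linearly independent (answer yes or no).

yes

Form the matrix with these vectors as rows and row reduce.
R2 ← R2 + (7/4)·R1: [0, 9, -34, 22, -45/2, -39/2]
R3 ← R3 + (17/4)·R1: [0, 10, -61, 66, -63/2, -55/2]
R4 ← R4 + (3/2)·R1: [0, 13, -22, 32, -31, -26]
R5 ← R5 + (3/2)·R1: [0, -10, -45, 16, -21, -19]
R3 ← R3 − (10/9)·R2: [0, 0, -209/9, 374/9, -13/2, -35/6]
R4 ← R4 − (13/9)·R2: [0, 0, 244/9, 2/9, 3/2, 13/6]
R5 ← R5 + (10/9)·R2: [0, 0, -745/9, 364/9, -46, -122/3]
R4 ← R4 + (244/209)·R3: [0, 0, 0, 926/19, -2545/418, -1941/418]
R5 ← R5 − (745/209)·R3: [0, 0, 0, -2046/19, -9543/418, -8307/418]
R5 ← R5 + (1023/463)·R4: [0, 0, 0, 0, -184788/5093, -153468/5093]
5 nonzero rows, so the 5 vectors span a space of dimension 5.
Since 5 = 5, the vectors are linearly independent.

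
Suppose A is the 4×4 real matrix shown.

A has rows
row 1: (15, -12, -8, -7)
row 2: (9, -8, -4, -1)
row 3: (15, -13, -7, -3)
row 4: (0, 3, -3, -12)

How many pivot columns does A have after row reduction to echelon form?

Row reduce to echelon form.
R2 ← R2 − (3/5)·R1: [0, -4/5, 4/5, 16/5]
R3 ← R3 − R1: [0, -1, 1, 4]
R3 ← R3 − (5/4)·R2: [0, 0, 0, 0]
R4 ← R4 + (15/4)·R2: [0, 0, 0, 0]
Echelon form has 2 nonzero rows, so rank(A) = 2.
Each nonzero row contributes one pivot column: 2 pivot columns.

2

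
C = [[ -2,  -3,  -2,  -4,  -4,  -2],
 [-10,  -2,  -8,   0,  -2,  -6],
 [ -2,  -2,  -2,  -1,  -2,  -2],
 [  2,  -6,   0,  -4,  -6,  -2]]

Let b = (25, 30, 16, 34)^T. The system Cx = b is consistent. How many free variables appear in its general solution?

3

Row reduce the augmented matrix [C | b].
R2 ← R2 − (5)·R1: [0, 13, 2, 20, 18, 4, -95]
R3 ← R3 − R1: [0, 1, 0, 3, 2, 0, -9]
R4 ← R4 + R1: [0, -9, -2, -8, -10, -4, 59]
R3 ← R3 − (1/13)·R2: [0, 0, -2/13, 19/13, 8/13, -4/13, -22/13]
R4 ← R4 + (9/13)·R2: [0, 0, -8/13, 76/13, 32/13, -16/13, -88/13]
R4 ← R4 − (4)·R3: [0, 0, 0, 0, 0, 0, 0]
The echelon form has 3 nonzero rows, and every pivot lies in the first 6 columns, so rank(C) = rank([C|b]) = 3.
The system is consistent.
Free variables = (unknowns) − (rank) = 6 − 3 = 3.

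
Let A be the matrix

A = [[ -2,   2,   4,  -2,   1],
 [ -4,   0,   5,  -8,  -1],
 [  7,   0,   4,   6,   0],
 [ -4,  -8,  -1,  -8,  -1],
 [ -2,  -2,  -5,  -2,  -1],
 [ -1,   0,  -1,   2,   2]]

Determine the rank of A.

Row reduce to echelon form.
R2 ← R2 − (2)·R1: [0, -4, -3, -4, -3]
R3 ← R3 + (7/2)·R1: [0, 7, 18, -1, 7/2]
R4 ← R4 − (2)·R1: [0, -12, -9, -4, -3]
R5 ← R5 − R1: [0, -4, -9, 0, -2]
R6 ← R6 − (1/2)·R1: [0, -1, -3, 3, 3/2]
R3 ← R3 + (7/4)·R2: [0, 0, 51/4, -8, -7/4]
R4 ← R4 − (3)·R2: [0, 0, 0, 8, 6]
R5 ← R5 − R2: [0, 0, -6, 4, 1]
R6 ← R6 − (1/4)·R2: [0, 0, -9/4, 4, 9/4]
R5 ← R5 + (8/17)·R3: [0, 0, 0, 4/17, 3/17]
R6 ← R6 + (3/17)·R3: [0, 0, 0, 44/17, 33/17]
R5 ← R5 − (1/34)·R4: [0, 0, 0, 0, 0]
R6 ← R6 − (11/34)·R4: [0, 0, 0, 0, 0]
Echelon form has 4 nonzero rows, so rank(A) = 4.

4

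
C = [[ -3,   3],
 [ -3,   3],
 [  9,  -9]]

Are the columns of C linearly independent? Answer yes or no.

Row reduce C to echelon form.
R2 ← R2 − R1: [0, 0]
R3 ← R3 + (3)·R1: [0, 0]
1 pivot among 2 columns.
Only 1 < 2 pivot columns, so the columns are linearly dependent.

no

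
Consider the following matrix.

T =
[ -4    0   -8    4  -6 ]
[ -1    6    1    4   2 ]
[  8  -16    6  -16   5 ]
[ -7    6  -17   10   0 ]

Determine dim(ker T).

Row reduce to echelon form.
R2 ← R2 − (1/4)·R1: [0, 6, 3, 3, 7/2]
R3 ← R3 + (2)·R1: [0, -16, -10, -8, -7]
R4 ← R4 − (7/4)·R1: [0, 6, -3, 3, 21/2]
R3 ← R3 + (8/3)·R2: [0, 0, -2, 0, 7/3]
R4 ← R4 − R2: [0, 0, -6, 0, 7]
R4 ← R4 − (3)·R3: [0, 0, 0, 0, 0]
3 nonzero rows, so rank(T) = 3.
T has 5 columns; by rank–nullity, nullity = 5 − 3 = 2.

2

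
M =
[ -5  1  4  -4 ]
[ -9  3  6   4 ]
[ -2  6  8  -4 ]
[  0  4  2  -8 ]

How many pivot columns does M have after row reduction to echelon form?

4

Row reduce to echelon form.
R2 ← R2 − (9/5)·R1: [0, 6/5, -6/5, 56/5]
R3 ← R3 − (2/5)·R1: [0, 28/5, 32/5, -12/5]
R3 ← R3 − (14/3)·R2: [0, 0, 12, -164/3]
R4 ← R4 − (10/3)·R2: [0, 0, 6, -136/3]
R4 ← R4 − (1/2)·R3: [0, 0, 0, -18]
Echelon form has 4 nonzero rows, so rank(M) = 4.
Each nonzero row contributes one pivot column: 4 pivot columns.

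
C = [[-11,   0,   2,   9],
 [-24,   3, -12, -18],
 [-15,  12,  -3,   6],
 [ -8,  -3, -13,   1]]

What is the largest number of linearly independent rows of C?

Row reduce to echelon form.
R2 ← R2 − (24/11)·R1: [0, 3, -180/11, -414/11]
R3 ← R3 − (15/11)·R1: [0, 12, -63/11, -69/11]
R4 ← R4 − (8/11)·R1: [0, -3, -159/11, -61/11]
R3 ← R3 − (4)·R2: [0, 0, 657/11, 1587/11]
R4 ← R4 + R2: [0, 0, -339/11, -475/11]
R4 ← R4 + (113/219)·R3: [0, 0, 0, 2282/73]
Echelon form has 4 nonzero rows, so rank(C) = 4.
The rank gives the maximum number of linearly independent rows: 4.

4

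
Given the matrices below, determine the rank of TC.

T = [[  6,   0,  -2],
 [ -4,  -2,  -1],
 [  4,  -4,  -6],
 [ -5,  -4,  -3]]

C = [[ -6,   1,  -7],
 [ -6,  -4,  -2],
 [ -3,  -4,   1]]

2

First compute TC:
[[-30,  14, -44],
 [ 39,   8,  31],
 [ 18,  44, -26],
 [ 63,  23,  40]]
Now row reduce the product.
R2 ← R2 + (13/10)·R1: [0, 131/5, -131/5]
R3 ← R3 + (3/5)·R1: [0, 262/5, -262/5]
R4 ← R4 + (21/10)·R1: [0, 262/5, -262/5]
R3 ← R3 − (2)·R2: [0, 0, 0]
R4 ← R4 − (2)·R2: [0, 0, 0]
2 nonzero rows, so rank(TC) = 2.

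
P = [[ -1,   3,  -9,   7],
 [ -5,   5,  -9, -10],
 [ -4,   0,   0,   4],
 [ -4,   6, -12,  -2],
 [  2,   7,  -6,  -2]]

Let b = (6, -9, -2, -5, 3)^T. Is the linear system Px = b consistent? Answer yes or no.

Row reduce the augmented matrix [P | b].
R2 ← R2 − (5)·R1: [0, -10, 36, -45, -39]
R3 ← R3 − (4)·R1: [0, -12, 36, -24, -26]
R4 ← R4 − (4)·R1: [0, -6, 24, -30, -29]
R5 ← R5 + (2)·R1: [0, 13, -24, 12, 15]
R3 ← R3 − (6/5)·R2: [0, 0, -36/5, 30, 104/5]
R4 ← R4 − (3/5)·R2: [0, 0, 12/5, -3, -28/5]
R5 ← R5 + (13/10)·R2: [0, 0, 114/5, -93/2, -357/10]
R4 ← R4 + (1/3)·R3: [0, 0, 0, 7, 4/3]
R5 ← R5 + (19/6)·R3: [0, 0, 0, 97/2, 181/6]
R5 ← R5 − (97/14)·R4: [0, 0, 0, 0, 293/14]
The echelon form has 5 nonzero rows; the last pivot sits in the augmented column, so rank(P) = 4 but rank([P|b]) = 5.
Since the ranks differ, the system is inconsistent.

no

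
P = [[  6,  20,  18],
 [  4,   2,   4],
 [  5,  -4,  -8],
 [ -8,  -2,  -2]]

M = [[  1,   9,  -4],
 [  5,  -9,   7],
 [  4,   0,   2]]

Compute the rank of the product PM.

First compute PM:
[[178, -126, 152],
 [ 30,  18,   6],
 [-47,  81, -64],
 [-26, -54,  14]]
Now row reduce the product.
R2 ← R2 − (15/89)·R1: [0, 3492/89, -1746/89]
R3 ← R3 + (47/178)·R1: [0, 4248/89, -2124/89]
R4 ← R4 + (13/89)·R1: [0, -6444/89, 3222/89]
R3 ← R3 − (118/97)·R2: [0, 0, 0]
R4 ← R4 + (179/97)·R2: [0, 0, 0]
2 nonzero rows, so rank(PM) = 2.

2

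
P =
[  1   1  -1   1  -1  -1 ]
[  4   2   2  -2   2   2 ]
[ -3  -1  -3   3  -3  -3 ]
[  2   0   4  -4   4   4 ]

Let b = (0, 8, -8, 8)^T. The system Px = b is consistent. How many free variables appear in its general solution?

4

Row reduce the augmented matrix [P | b].
R2 ← R2 − (4)·R1: [0, -2, 6, -6, 6, 6, 8]
R3 ← R3 + (3)·R1: [0, 2, -6, 6, -6, -6, -8]
R4 ← R4 − (2)·R1: [0, -2, 6, -6, 6, 6, 8]
R3 ← R3 + R2: [0, 0, 0, 0, 0, 0, 0]
R4 ← R4 − R2: [0, 0, 0, 0, 0, 0, 0]
The echelon form has 2 nonzero rows, and every pivot lies in the first 6 columns, so rank(P) = rank([P|b]) = 2.
The system is consistent.
Free variables = (unknowns) − (rank) = 6 − 2 = 4.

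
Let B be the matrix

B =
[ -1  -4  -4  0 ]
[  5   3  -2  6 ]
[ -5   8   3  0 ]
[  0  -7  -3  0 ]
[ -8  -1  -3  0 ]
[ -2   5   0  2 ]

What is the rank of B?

Row reduce to echelon form.
R2 ← R2 + (5)·R1: [0, -17, -22, 6]
R3 ← R3 − (5)·R1: [0, 28, 23, 0]
R5 ← R5 − (8)·R1: [0, 31, 29, 0]
R6 ← R6 − (2)·R1: [0, 13, 8, 2]
R3 ← R3 + (28/17)·R2: [0, 0, -225/17, 168/17]
R4 ← R4 − (7/17)·R2: [0, 0, 103/17, -42/17]
R5 ← R5 + (31/17)·R2: [0, 0, -189/17, 186/17]
R6 ← R6 + (13/17)·R2: [0, 0, -150/17, 112/17]
R4 ← R4 + (103/225)·R3: [0, 0, 0, 154/75]
R5 ← R5 − (21/25)·R3: [0, 0, 0, 66/25]
R6 ← R6 − (2/3)·R3: [0, 0, 0, 0]
R5 ← R5 − (9/7)·R4: [0, 0, 0, 0]
Echelon form has 4 nonzero rows, so rank(B) = 4.

4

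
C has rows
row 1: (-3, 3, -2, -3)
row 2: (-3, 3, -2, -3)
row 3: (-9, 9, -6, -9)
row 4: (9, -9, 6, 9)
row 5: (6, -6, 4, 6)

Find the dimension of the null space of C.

3

Row reduce to echelon form.
R2 ← R2 − R1: [0, 0, 0, 0]
R3 ← R3 − (3)·R1: [0, 0, 0, 0]
R4 ← R4 + (3)·R1: [0, 0, 0, 0]
R5 ← R5 + (2)·R1: [0, 0, 0, 0]
1 nonzero row, so rank(C) = 1.
C has 4 columns; by rank–nullity, nullity = 4 − 1 = 3.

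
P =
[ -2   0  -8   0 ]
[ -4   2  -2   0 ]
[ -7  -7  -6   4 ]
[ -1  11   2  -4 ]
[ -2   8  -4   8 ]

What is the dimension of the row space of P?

Row reduce to echelon form.
R2 ← R2 − (2)·R1: [0, 2, 14, 0]
R3 ← R3 − (7/2)·R1: [0, -7, 22, 4]
R4 ← R4 − (1/2)·R1: [0, 11, 6, -4]
R5 ← R5 − R1: [0, 8, 4, 8]
R3 ← R3 + (7/2)·R2: [0, 0, 71, 4]
R4 ← R4 − (11/2)·R2: [0, 0, -71, -4]
R5 ← R5 − (4)·R2: [0, 0, -52, 8]
R4 ← R4 + R3: [0, 0, 0, 0]
R5 ← R5 + (52/71)·R3: [0, 0, 0, 776/71]
Swap R4 ↔ R5
Echelon form has 4 nonzero rows, so rank(P) = 4.
The row space has dimension equal to the rank: 4.

4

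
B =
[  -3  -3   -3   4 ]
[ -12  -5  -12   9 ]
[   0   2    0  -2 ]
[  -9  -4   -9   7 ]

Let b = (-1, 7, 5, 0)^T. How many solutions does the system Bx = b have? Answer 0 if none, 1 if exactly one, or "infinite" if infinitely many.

Row reduce the augmented matrix [B | b].
R2 ← R2 − (4)·R1: [0, 7, 0, -7, 11]
R4 ← R4 − (3)·R1: [0, 5, 0, -5, 3]
R3 ← R3 − (2/7)·R2: [0, 0, 0, 0, 13/7]
R4 ← R4 − (5/7)·R2: [0, 0, 0, 0, -34/7]
R4 ← R4 + (34/13)·R3: [0, 0, 0, 0, 0]
The echelon form has 3 nonzero rows; the last pivot sits in the augmented column, so rank(B) = 2 but rank([B|b]) = 3.
Since the ranks differ, the system is inconsistent.
It has no solutions.

0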